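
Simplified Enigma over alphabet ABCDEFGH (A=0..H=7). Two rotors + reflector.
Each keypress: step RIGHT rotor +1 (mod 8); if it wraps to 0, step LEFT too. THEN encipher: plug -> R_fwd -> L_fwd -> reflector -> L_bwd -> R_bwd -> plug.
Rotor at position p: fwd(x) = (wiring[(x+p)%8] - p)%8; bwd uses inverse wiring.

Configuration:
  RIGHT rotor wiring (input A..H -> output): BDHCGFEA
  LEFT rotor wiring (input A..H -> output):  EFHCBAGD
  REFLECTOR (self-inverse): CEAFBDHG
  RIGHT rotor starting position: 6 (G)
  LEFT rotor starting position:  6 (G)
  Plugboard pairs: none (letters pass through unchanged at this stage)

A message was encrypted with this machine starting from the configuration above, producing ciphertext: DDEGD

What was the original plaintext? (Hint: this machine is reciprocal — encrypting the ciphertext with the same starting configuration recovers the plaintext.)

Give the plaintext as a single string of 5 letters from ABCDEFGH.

Char 1 ('D'): step: R->7, L=6; D->plug->D->R->A->L->A->refl->C->L'->H->R'->F->plug->F
Char 2 ('D'): step: R->0, L->7 (L advanced); D->plug->D->R->C->L->G->refl->H->L'->H->R'->C->plug->C
Char 3 ('E'): step: R->1, L=7; E->plug->E->R->E->L->D->refl->F->L'->B->R'->C->plug->C
Char 4 ('G'): step: R->2, L=7; G->plug->G->R->H->L->H->refl->G->L'->C->R'->E->plug->E
Char 5 ('D'): step: R->3, L=7; D->plug->D->R->B->L->F->refl->D->L'->E->R'->H->plug->H

Answer: FCCEH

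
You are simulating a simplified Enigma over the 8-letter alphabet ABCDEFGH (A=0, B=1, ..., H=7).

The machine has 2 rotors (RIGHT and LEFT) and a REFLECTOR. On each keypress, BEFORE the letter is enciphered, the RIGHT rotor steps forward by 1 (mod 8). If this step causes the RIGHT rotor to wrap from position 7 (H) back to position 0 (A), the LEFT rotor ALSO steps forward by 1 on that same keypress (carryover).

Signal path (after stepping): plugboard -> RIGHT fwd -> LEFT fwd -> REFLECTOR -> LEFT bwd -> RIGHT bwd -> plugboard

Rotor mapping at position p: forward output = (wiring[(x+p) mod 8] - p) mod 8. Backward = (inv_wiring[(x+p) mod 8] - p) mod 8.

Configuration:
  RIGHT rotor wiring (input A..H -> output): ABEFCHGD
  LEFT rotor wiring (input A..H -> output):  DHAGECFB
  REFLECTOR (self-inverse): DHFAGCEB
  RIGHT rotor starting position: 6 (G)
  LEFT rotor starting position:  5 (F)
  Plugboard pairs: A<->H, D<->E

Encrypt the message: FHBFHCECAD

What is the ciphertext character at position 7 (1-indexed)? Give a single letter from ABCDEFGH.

Char 1 ('F'): step: R->7, L=5; F->plug->F->R->D->L->G->refl->E->L'->C->R'->C->plug->C
Char 2 ('H'): step: R->0, L->6 (L advanced); H->plug->A->R->A->L->H->refl->B->L'->D->R'->H->plug->A
Char 3 ('B'): step: R->1, L=6; B->plug->B->R->D->L->B->refl->H->L'->A->R'->A->plug->H
Char 4 ('F'): step: R->2, L=6; F->plug->F->R->B->L->D->refl->A->L'->F->R'->D->plug->E
Char 5 ('H'): step: R->3, L=6; H->plug->A->R->C->L->F->refl->C->L'->E->R'->C->plug->C
Char 6 ('C'): step: R->4, L=6; C->plug->C->R->C->L->F->refl->C->L'->E->R'->E->plug->D
Char 7 ('E'): step: R->5, L=6; E->plug->D->R->D->L->B->refl->H->L'->A->R'->G->plug->G

G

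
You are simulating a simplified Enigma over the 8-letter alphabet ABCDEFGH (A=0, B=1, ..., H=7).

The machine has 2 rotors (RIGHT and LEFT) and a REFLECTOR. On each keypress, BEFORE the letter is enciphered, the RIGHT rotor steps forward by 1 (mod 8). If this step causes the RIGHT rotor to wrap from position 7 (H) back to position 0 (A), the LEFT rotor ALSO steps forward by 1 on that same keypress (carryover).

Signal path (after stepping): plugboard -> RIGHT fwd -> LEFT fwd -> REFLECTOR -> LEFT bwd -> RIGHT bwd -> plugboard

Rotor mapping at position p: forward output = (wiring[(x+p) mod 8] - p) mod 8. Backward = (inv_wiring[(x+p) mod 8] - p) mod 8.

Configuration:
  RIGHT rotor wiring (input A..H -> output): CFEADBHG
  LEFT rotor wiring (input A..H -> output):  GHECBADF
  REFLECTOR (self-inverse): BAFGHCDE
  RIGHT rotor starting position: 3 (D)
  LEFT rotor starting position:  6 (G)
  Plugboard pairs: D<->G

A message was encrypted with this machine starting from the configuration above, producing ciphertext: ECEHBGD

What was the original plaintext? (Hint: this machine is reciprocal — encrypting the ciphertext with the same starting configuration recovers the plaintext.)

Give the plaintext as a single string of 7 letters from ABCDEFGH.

Char 1 ('E'): step: R->4, L=6; E->plug->E->R->G->L->D->refl->G->L'->E->R'->H->plug->H
Char 2 ('C'): step: R->5, L=6; C->plug->C->R->B->L->H->refl->E->L'->F->R'->D->plug->G
Char 3 ('E'): step: R->6, L=6; E->plug->E->R->G->L->D->refl->G->L'->E->R'->C->plug->C
Char 4 ('H'): step: R->7, L=6; H->plug->H->R->A->L->F->refl->C->L'->H->R'->A->plug->A
Char 5 ('B'): step: R->0, L->7 (L advanced); B->plug->B->R->F->L->C->refl->F->L'->D->R'->E->plug->E
Char 6 ('G'): step: R->1, L=7; G->plug->D->R->C->L->A->refl->B->L'->G->R'->F->plug->F
Char 7 ('D'): step: R->2, L=7; D->plug->G->R->A->L->G->refl->D->L'->E->R'->F->plug->F

Answer: HGCAEFF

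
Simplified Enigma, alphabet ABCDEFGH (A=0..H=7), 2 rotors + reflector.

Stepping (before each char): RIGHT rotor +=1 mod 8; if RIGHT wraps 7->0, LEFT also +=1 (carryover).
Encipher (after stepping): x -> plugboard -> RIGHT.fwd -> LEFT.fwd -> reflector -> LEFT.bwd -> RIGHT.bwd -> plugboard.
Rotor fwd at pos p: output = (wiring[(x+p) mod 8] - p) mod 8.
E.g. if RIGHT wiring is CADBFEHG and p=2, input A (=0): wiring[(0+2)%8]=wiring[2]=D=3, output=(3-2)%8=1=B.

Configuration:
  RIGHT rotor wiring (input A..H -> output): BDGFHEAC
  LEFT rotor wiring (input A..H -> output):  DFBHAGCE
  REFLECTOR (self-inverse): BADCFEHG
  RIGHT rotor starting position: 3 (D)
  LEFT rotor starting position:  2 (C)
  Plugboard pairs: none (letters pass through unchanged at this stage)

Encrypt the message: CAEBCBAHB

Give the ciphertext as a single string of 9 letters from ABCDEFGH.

Char 1 ('C'): step: R->4, L=2; C->plug->C->R->E->L->A->refl->B->L'->G->R'->D->plug->D
Char 2 ('A'): step: R->5, L=2; A->plug->A->R->H->L->D->refl->C->L'->F->R'->C->plug->C
Char 3 ('E'): step: R->6, L=2; E->plug->E->R->A->L->H->refl->G->L'->C->R'->A->plug->A
Char 4 ('B'): step: R->7, L=2; B->plug->B->R->C->L->G->refl->H->L'->A->R'->F->plug->F
Char 5 ('C'): step: R->0, L->3 (L advanced); C->plug->C->R->G->L->C->refl->D->L'->C->R'->H->plug->H
Char 6 ('B'): step: R->1, L=3; B->plug->B->R->F->L->A->refl->B->L'->E->R'->C->plug->C
Char 7 ('A'): step: R->2, L=3; A->plug->A->R->E->L->B->refl->A->L'->F->R'->C->plug->C
Char 8 ('H'): step: R->3, L=3; H->plug->H->R->D->L->H->refl->G->L'->H->R'->E->plug->E
Char 9 ('B'): step: R->4, L=3; B->plug->B->R->A->L->E->refl->F->L'->B->R'->H->plug->H

Answer: DCAFHCCEH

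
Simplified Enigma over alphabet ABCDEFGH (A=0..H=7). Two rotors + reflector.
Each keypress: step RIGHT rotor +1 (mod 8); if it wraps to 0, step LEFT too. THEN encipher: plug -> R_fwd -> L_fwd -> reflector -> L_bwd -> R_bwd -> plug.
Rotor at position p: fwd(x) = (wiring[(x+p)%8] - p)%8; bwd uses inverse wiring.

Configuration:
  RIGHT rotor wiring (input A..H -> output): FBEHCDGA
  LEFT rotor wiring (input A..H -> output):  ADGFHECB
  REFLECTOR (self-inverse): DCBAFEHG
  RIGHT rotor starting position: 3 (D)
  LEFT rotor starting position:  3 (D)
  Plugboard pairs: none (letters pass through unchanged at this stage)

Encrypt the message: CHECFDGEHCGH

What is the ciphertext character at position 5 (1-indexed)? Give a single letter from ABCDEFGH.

Char 1 ('C'): step: R->4, L=3; C->plug->C->R->C->L->B->refl->C->L'->A->R'->G->plug->G
Char 2 ('H'): step: R->5, L=3; H->plug->H->R->F->L->F->refl->E->L'->B->R'->B->plug->B
Char 3 ('E'): step: R->6, L=3; E->plug->E->R->G->L->A->refl->D->L'->H->R'->C->plug->C
Char 4 ('C'): step: R->7, L=3; C->plug->C->R->C->L->B->refl->C->L'->A->R'->E->plug->E
Char 5 ('F'): step: R->0, L->4 (L advanced); F->plug->F->R->D->L->F->refl->E->L'->E->R'->C->plug->C

C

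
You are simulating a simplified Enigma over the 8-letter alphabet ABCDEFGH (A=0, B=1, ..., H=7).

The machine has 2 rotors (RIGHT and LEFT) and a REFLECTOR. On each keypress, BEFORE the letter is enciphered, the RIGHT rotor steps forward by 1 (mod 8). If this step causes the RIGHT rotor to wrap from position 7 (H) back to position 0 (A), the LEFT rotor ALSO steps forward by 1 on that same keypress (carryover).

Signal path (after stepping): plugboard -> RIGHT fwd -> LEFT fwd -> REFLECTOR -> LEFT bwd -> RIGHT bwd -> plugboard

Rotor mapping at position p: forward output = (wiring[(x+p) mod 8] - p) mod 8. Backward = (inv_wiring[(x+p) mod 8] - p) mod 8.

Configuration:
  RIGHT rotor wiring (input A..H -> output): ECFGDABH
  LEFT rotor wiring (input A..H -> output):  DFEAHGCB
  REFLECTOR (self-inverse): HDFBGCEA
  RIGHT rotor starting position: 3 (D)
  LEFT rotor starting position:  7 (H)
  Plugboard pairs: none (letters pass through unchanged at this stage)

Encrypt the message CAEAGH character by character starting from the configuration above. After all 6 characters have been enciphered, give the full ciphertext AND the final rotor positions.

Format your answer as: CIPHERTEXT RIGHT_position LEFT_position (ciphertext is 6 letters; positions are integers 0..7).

Answer: FFDCDB 1 0

Derivation:
Char 1 ('C'): step: R->4, L=7; C->plug->C->R->F->L->A->refl->H->L'->G->R'->F->plug->F
Char 2 ('A'): step: R->5, L=7; A->plug->A->R->D->L->F->refl->C->L'->A->R'->F->plug->F
Char 3 ('E'): step: R->6, L=7; E->plug->E->R->H->L->D->refl->B->L'->E->R'->D->plug->D
Char 4 ('A'): step: R->7, L=7; A->plug->A->R->A->L->C->refl->F->L'->D->R'->C->plug->C
Char 5 ('G'): step: R->0, L->0 (L advanced); G->plug->G->R->B->L->F->refl->C->L'->G->R'->D->plug->D
Char 6 ('H'): step: R->1, L=0; H->plug->H->R->D->L->A->refl->H->L'->E->R'->B->plug->B
Final: ciphertext=FFDCDB, RIGHT=1, LEFT=0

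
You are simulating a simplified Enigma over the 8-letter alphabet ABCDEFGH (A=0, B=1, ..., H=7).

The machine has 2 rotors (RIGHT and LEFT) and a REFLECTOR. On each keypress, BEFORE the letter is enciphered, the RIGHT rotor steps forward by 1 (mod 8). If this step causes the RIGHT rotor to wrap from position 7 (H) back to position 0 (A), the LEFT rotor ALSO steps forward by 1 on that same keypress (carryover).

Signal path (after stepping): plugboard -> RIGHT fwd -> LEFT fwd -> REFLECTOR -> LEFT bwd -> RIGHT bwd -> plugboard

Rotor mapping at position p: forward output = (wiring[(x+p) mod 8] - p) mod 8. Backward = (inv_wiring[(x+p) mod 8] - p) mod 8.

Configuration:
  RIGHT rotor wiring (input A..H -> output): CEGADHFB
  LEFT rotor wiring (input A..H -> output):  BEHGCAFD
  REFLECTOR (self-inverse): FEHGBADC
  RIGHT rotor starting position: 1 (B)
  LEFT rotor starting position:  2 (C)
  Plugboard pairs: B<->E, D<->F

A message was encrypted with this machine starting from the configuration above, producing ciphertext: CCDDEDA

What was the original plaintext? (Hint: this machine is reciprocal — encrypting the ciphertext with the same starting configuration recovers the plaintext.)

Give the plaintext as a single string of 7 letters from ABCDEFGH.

Answer: FHGFCEE

Derivation:
Char 1 ('C'): step: R->2, L=2; C->plug->C->R->B->L->E->refl->B->L'->F->R'->D->plug->F
Char 2 ('C'): step: R->3, L=2; C->plug->C->R->E->L->D->refl->G->L'->D->R'->H->plug->H
Char 3 ('D'): step: R->4, L=2; D->plug->F->R->A->L->F->refl->A->L'->C->R'->G->plug->G
Char 4 ('D'): step: R->5, L=2; D->plug->F->R->B->L->E->refl->B->L'->F->R'->D->plug->F
Char 5 ('E'): step: R->6, L=2; E->plug->B->R->D->L->G->refl->D->L'->E->R'->C->plug->C
Char 6 ('D'): step: R->7, L=2; D->plug->F->R->E->L->D->refl->G->L'->D->R'->B->plug->E
Char 7 ('A'): step: R->0, L->3 (L advanced); A->plug->A->R->C->L->F->refl->A->L'->E->R'->B->plug->E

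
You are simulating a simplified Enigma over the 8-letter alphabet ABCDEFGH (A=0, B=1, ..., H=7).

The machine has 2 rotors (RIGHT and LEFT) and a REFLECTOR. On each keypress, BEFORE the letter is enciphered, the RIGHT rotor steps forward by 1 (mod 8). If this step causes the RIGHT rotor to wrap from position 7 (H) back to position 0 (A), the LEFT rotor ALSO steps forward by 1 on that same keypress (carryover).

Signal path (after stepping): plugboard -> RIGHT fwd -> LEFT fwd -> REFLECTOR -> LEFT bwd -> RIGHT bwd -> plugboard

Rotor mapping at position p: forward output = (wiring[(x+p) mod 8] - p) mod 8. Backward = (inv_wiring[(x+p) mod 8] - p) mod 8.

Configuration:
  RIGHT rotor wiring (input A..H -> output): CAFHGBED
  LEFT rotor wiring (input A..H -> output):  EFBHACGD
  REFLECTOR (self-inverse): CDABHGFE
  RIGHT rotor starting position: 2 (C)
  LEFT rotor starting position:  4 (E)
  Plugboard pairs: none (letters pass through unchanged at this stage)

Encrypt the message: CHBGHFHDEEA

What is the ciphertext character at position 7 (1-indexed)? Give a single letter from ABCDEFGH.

Char 1 ('C'): step: R->3, L=4; C->plug->C->R->G->L->F->refl->G->L'->B->R'->D->plug->D
Char 2 ('H'): step: R->4, L=4; H->plug->H->R->D->L->H->refl->E->L'->A->R'->C->plug->C
Char 3 ('B'): step: R->5, L=4; B->plug->B->R->H->L->D->refl->B->L'->F->R'->D->plug->D
Char 4 ('G'): step: R->6, L=4; G->plug->G->R->A->L->E->refl->H->L'->D->R'->H->plug->H
Char 5 ('H'): step: R->7, L=4; H->plug->H->R->F->L->B->refl->D->L'->H->R'->F->plug->F
Char 6 ('F'): step: R->0, L->5 (L advanced); F->plug->F->R->B->L->B->refl->D->L'->H->R'->D->plug->D
Char 7 ('H'): step: R->1, L=5; H->plug->H->R->B->L->B->refl->D->L'->H->R'->A->plug->A

A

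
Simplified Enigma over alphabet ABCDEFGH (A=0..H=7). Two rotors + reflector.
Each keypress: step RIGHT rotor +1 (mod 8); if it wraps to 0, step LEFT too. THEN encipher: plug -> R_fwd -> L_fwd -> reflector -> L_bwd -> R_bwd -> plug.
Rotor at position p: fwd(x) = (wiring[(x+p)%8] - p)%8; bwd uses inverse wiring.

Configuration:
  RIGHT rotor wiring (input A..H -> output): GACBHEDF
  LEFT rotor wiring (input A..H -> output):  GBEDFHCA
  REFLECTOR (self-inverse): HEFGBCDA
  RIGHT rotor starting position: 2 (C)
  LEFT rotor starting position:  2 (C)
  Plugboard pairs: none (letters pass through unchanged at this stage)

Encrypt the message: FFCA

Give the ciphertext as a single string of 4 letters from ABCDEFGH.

Answer: DCED

Derivation:
Char 1 ('F'): step: R->3, L=2; F->plug->F->R->D->L->F->refl->C->L'->A->R'->D->plug->D
Char 2 ('F'): step: R->4, L=2; F->plug->F->R->E->L->A->refl->H->L'->H->R'->C->plug->C
Char 3 ('C'): step: R->5, L=2; C->plug->C->R->A->L->C->refl->F->L'->D->R'->E->plug->E
Char 4 ('A'): step: R->6, L=2; A->plug->A->R->F->L->G->refl->D->L'->C->R'->D->plug->D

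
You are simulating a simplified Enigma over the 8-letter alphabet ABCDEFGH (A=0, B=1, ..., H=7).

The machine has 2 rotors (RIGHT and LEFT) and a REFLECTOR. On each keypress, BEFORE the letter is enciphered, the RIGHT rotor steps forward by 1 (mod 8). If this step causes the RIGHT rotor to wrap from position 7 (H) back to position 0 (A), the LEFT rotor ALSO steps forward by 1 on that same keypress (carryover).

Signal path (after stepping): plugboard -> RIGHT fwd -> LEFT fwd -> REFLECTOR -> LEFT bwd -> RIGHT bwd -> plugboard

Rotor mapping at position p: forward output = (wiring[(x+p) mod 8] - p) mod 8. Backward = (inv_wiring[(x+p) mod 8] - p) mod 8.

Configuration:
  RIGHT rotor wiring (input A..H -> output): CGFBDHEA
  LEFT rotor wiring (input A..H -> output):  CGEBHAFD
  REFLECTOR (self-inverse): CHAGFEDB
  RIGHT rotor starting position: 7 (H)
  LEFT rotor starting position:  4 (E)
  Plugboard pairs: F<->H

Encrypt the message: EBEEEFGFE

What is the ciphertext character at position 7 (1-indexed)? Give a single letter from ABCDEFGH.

Char 1 ('E'): step: R->0, L->5 (L advanced); E->plug->E->R->D->L->F->refl->E->L'->G->R'->B->plug->B
Char 2 ('B'): step: R->1, L=5; B->plug->B->R->E->L->B->refl->H->L'->F->R'->A->plug->A
Char 3 ('E'): step: R->2, L=5; E->plug->E->R->C->L->G->refl->D->L'->A->R'->G->plug->G
Char 4 ('E'): step: R->3, L=5; E->plug->E->R->F->L->H->refl->B->L'->E->R'->C->plug->C
Char 5 ('E'): step: R->4, L=5; E->plug->E->R->G->L->E->refl->F->L'->D->R'->B->plug->B
Char 6 ('F'): step: R->5, L=5; F->plug->H->R->G->L->E->refl->F->L'->D->R'->C->plug->C
Char 7 ('G'): step: R->6, L=5; G->plug->G->R->F->L->H->refl->B->L'->E->R'->C->plug->C

C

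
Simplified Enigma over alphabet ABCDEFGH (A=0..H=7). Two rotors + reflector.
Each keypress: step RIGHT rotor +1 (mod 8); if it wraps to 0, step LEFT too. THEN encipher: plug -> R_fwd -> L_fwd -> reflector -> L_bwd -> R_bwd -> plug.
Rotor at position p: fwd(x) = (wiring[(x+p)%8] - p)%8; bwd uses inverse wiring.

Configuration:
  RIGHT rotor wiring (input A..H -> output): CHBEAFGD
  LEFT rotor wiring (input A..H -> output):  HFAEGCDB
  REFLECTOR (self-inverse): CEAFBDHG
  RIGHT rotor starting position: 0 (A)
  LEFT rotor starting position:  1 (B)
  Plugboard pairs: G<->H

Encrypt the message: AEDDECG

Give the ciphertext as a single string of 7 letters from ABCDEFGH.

Char 1 ('A'): step: R->1, L=1; A->plug->A->R->G->L->A->refl->C->L'->F->R'->F->plug->F
Char 2 ('E'): step: R->2, L=1; E->plug->E->R->E->L->B->refl->E->L'->A->R'->G->plug->H
Char 3 ('D'): step: R->3, L=1; D->plug->D->R->D->L->F->refl->D->L'->C->R'->C->plug->C
Char 4 ('D'): step: R->4, L=1; D->plug->D->R->H->L->G->refl->H->L'->B->R'->B->plug->B
Char 5 ('E'): step: R->5, L=1; E->plug->E->R->C->L->D->refl->F->L'->D->R'->H->plug->G
Char 6 ('C'): step: R->6, L=1; C->plug->C->R->E->L->B->refl->E->L'->A->R'->A->plug->A
Char 7 ('G'): step: R->7, L=1; G->plug->H->R->H->L->G->refl->H->L'->B->R'->F->plug->F

Answer: FHCBGAF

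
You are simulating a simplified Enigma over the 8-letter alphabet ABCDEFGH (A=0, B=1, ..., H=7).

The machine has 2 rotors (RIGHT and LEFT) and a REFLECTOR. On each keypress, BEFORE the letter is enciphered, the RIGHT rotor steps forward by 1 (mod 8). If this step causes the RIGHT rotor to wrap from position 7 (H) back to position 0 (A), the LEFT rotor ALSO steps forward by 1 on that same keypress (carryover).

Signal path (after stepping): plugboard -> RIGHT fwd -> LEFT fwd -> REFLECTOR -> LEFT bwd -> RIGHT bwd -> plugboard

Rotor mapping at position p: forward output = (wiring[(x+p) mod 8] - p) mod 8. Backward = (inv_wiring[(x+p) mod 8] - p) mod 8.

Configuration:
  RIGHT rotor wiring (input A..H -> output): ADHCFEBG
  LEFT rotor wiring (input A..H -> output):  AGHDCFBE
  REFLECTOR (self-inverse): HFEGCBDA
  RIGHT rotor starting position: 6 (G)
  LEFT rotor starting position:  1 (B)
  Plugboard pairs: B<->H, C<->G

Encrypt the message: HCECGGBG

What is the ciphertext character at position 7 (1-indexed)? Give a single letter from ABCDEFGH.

Char 1 ('H'): step: R->7, L=1; H->plug->B->R->B->L->G->refl->D->L'->G->R'->F->plug->F
Char 2 ('C'): step: R->0, L->2 (L advanced); C->plug->G->R->B->L->B->refl->F->L'->A->R'->A->plug->A
Char 3 ('E'): step: R->1, L=2; E->plug->E->R->D->L->D->refl->G->L'->G->R'->B->plug->H
Char 4 ('C'): step: R->2, L=2; C->plug->G->R->G->L->G->refl->D->L'->D->R'->C->plug->G
Char 5 ('G'): step: R->3, L=2; G->plug->C->R->B->L->B->refl->F->L'->A->R'->G->plug->C
Char 6 ('G'): step: R->4, L=2; G->plug->C->R->F->L->C->refl->E->L'->H->R'->F->plug->F
Char 7 ('B'): step: R->5, L=2; B->plug->H->R->A->L->F->refl->B->L'->B->R'->C->plug->G

G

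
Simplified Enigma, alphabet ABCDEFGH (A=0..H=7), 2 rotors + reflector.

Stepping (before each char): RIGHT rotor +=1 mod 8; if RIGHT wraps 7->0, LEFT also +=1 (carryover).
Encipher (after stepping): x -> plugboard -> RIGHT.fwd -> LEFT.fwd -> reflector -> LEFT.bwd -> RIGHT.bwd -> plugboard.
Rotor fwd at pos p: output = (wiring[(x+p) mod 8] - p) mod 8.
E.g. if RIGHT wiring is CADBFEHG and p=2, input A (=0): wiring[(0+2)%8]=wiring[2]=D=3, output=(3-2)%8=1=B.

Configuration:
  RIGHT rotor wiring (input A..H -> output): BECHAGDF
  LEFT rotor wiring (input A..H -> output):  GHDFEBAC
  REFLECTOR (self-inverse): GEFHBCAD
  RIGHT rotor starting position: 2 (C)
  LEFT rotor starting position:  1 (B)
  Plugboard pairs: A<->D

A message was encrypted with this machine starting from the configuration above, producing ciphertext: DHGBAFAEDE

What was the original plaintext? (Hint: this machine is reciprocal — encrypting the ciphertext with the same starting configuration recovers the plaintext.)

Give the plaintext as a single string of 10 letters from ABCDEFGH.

Char 1 ('D'): step: R->3, L=1; D->plug->A->R->E->L->A->refl->G->L'->A->R'->D->plug->A
Char 2 ('H'): step: R->4, L=1; H->plug->H->R->D->L->D->refl->H->L'->F->R'->E->plug->E
Char 3 ('G'): step: R->5, L=1; G->plug->G->R->C->L->E->refl->B->L'->G->R'->B->plug->B
Char 4 ('B'): step: R->6, L=1; B->plug->B->R->H->L->F->refl->C->L'->B->R'->F->plug->F
Char 5 ('A'): step: R->7, L=1; A->plug->D->R->D->L->D->refl->H->L'->F->R'->C->plug->C
Char 6 ('F'): step: R->0, L->2 (L advanced); F->plug->F->R->G->L->E->refl->B->L'->A->R'->E->plug->E
Char 7 ('A'): step: R->1, L=2; A->plug->D->R->H->L->F->refl->C->L'->C->R'->F->plug->F
Char 8 ('E'): step: R->2, L=2; E->plug->E->R->B->L->D->refl->H->L'->D->R'->F->plug->F
Char 9 ('D'): step: R->3, L=2; D->plug->A->R->E->L->G->refl->A->L'->F->R'->B->plug->B
Char 10 ('E'): step: R->4, L=2; E->plug->E->R->F->L->A->refl->G->L'->E->R'->A->plug->D

Answer: AEBFCEFFBD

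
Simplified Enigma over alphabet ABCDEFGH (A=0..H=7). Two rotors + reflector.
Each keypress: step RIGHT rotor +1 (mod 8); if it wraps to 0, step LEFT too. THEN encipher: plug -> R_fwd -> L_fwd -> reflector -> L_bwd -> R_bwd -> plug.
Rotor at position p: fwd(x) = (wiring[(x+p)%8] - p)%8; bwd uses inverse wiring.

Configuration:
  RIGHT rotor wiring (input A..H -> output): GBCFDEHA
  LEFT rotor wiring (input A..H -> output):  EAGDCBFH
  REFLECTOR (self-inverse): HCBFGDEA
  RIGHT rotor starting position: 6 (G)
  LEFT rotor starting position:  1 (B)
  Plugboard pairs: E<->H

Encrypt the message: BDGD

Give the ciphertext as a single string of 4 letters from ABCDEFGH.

Char 1 ('B'): step: R->7, L=1; B->plug->B->R->H->L->D->refl->F->L'->B->R'->A->plug->A
Char 2 ('D'): step: R->0, L->2 (L advanced); D->plug->D->R->F->L->F->refl->D->L'->E->R'->F->plug->F
Char 3 ('G'): step: R->1, L=2; G->plug->G->R->H->L->G->refl->E->L'->A->R'->A->plug->A
Char 4 ('D'): step: R->2, L=2; D->plug->D->R->C->L->A->refl->H->L'->D->R'->B->plug->B

Answer: AFAB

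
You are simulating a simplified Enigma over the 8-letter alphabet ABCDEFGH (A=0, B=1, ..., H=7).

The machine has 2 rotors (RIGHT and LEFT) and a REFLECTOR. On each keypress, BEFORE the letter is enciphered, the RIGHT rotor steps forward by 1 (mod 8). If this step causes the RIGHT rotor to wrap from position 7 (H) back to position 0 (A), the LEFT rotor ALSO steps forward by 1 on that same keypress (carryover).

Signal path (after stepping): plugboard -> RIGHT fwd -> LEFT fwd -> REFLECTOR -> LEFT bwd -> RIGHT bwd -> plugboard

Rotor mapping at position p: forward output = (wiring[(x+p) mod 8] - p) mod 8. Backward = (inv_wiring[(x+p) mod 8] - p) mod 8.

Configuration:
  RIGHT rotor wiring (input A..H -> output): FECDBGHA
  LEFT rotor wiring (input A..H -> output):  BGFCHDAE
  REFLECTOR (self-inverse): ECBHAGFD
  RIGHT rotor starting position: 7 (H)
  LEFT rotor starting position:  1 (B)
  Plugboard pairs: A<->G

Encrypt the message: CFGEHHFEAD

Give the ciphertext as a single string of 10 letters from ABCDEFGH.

Answer: BDFCEBAFBF

Derivation:
Char 1 ('C'): step: R->0, L->2 (L advanced); C->plug->C->R->C->L->F->refl->G->L'->E->R'->B->plug->B
Char 2 ('F'): step: R->1, L=2; F->plug->F->R->G->L->H->refl->D->L'->A->R'->D->plug->D
Char 3 ('G'): step: R->2, L=2; G->plug->A->R->A->L->D->refl->H->L'->G->R'->F->plug->F
Char 4 ('E'): step: R->3, L=2; E->plug->E->R->F->L->C->refl->B->L'->D->R'->C->plug->C
Char 5 ('H'): step: R->4, L=2; H->plug->H->R->H->L->E->refl->A->L'->B->R'->E->plug->E
Char 6 ('H'): step: R->5, L=2; H->plug->H->R->E->L->G->refl->F->L'->C->R'->B->plug->B
Char 7 ('F'): step: R->6, L=2; F->plug->F->R->F->L->C->refl->B->L'->D->R'->G->plug->A
Char 8 ('E'): step: R->7, L=2; E->plug->E->R->E->L->G->refl->F->L'->C->R'->F->plug->F
Char 9 ('A'): step: R->0, L->3 (L advanced); A->plug->G->R->H->L->C->refl->B->L'->E->R'->B->plug->B
Char 10 ('D'): step: R->1, L=3; D->plug->D->R->A->L->H->refl->D->L'->G->R'->F->plug->F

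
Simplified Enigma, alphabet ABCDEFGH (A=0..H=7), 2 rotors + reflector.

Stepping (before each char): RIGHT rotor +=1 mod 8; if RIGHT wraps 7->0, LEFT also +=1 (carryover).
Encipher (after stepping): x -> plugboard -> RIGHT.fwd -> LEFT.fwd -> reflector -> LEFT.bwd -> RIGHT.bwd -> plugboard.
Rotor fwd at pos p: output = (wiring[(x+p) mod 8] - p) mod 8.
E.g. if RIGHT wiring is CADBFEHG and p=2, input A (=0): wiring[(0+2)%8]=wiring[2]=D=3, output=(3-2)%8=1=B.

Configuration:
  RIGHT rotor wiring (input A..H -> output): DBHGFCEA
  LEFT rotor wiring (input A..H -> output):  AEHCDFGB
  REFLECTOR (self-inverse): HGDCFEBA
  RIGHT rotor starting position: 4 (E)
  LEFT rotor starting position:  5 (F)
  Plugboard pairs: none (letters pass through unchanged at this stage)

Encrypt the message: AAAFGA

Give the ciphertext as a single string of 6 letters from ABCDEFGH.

Answer: CBEBAF

Derivation:
Char 1 ('A'): step: R->5, L=5; A->plug->A->R->F->L->C->refl->D->L'->D->R'->C->plug->C
Char 2 ('A'): step: R->6, L=5; A->plug->A->R->G->L->F->refl->E->L'->C->R'->B->plug->B
Char 3 ('A'): step: R->7, L=5; A->plug->A->R->B->L->B->refl->G->L'->H->R'->E->plug->E
Char 4 ('F'): step: R->0, L->6 (L advanced); F->plug->F->R->C->L->C->refl->D->L'->B->R'->B->plug->B
Char 5 ('G'): step: R->1, L=6; G->plug->G->R->H->L->H->refl->A->L'->A->R'->A->plug->A
Char 6 ('A'): step: R->2, L=6; A->plug->A->R->F->L->E->refl->F->L'->G->R'->F->plug->F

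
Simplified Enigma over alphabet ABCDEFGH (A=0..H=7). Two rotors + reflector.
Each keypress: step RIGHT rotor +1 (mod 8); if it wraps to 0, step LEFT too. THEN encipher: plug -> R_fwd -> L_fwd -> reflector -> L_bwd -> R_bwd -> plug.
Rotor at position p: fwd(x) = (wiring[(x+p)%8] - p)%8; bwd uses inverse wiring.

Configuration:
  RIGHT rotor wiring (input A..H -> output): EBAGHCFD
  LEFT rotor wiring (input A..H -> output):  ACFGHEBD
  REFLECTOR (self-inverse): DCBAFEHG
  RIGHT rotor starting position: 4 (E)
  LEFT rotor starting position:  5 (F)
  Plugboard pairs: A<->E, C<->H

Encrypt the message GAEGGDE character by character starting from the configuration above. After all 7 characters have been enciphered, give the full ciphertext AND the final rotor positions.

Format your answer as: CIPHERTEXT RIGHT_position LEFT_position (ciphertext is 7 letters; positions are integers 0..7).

Answer: AFDHDHF 3 6

Derivation:
Char 1 ('G'): step: R->5, L=5; G->plug->G->R->B->L->E->refl->F->L'->E->R'->E->plug->A
Char 2 ('A'): step: R->6, L=5; A->plug->E->R->C->L->G->refl->H->L'->A->R'->F->plug->F
Char 3 ('E'): step: R->7, L=5; E->plug->A->R->E->L->F->refl->E->L'->B->R'->D->plug->D
Char 4 ('G'): step: R->0, L->6 (L advanced); G->plug->G->R->F->L->A->refl->D->L'->A->R'->C->plug->H
Char 5 ('G'): step: R->1, L=6; G->plug->G->R->C->L->C->refl->B->L'->G->R'->D->plug->D
Char 6 ('D'): step: R->2, L=6; D->plug->D->R->A->L->D->refl->A->L'->F->R'->C->plug->H
Char 7 ('E'): step: R->3, L=6; E->plug->A->R->D->L->E->refl->F->L'->B->R'->F->plug->F
Final: ciphertext=AFDHDHF, RIGHT=3, LEFT=6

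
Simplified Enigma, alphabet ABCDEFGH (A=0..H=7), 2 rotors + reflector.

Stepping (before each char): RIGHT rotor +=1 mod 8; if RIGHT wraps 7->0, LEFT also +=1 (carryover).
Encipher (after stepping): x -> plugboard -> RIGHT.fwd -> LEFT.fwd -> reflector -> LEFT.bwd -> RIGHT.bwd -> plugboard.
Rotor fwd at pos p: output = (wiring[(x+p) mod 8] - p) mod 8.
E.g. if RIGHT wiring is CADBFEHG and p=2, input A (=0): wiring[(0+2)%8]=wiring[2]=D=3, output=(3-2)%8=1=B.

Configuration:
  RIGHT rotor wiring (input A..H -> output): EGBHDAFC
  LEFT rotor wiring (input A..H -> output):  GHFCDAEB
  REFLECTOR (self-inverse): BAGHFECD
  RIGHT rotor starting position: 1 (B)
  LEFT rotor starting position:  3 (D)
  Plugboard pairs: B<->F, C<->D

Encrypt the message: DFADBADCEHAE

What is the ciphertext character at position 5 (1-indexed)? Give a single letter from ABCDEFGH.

Char 1 ('D'): step: R->2, L=3; D->plug->C->R->B->L->A->refl->B->L'->D->R'->E->plug->E
Char 2 ('F'): step: R->3, L=3; F->plug->B->R->A->L->H->refl->D->L'->F->R'->C->plug->D
Char 3 ('A'): step: R->4, L=3; A->plug->A->R->H->L->C->refl->G->L'->E->R'->B->plug->F
Char 4 ('D'): step: R->5, L=3; D->plug->C->R->F->L->D->refl->H->L'->A->R'->B->plug->F
Char 5 ('B'): step: R->6, L=3; B->plug->F->R->B->L->A->refl->B->L'->D->R'->E->plug->E

E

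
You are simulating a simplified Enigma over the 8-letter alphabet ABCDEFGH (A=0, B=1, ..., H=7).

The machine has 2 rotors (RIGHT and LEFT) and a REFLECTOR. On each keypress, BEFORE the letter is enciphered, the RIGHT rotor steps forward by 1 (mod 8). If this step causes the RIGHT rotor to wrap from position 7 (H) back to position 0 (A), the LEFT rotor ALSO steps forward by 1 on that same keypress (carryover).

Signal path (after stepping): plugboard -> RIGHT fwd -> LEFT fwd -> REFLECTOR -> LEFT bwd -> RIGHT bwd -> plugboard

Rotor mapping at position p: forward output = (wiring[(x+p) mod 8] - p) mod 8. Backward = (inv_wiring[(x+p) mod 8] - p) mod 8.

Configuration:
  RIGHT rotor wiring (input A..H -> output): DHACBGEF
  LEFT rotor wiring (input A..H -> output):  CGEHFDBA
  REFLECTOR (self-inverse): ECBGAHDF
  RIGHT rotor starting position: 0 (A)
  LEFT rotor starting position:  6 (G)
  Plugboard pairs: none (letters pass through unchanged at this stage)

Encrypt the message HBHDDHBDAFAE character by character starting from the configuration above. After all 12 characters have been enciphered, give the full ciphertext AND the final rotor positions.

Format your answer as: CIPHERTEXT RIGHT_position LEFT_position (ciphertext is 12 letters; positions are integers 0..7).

Char 1 ('H'): step: R->1, L=6; H->plug->H->R->C->L->E->refl->A->L'->D->R'->F->plug->F
Char 2 ('B'): step: R->2, L=6; B->plug->B->R->A->L->D->refl->G->L'->E->R'->D->plug->D
Char 3 ('H'): step: R->3, L=6; H->plug->H->R->F->L->B->refl->C->L'->B->R'->D->plug->D
Char 4 ('D'): step: R->4, L=6; D->plug->D->R->B->L->C->refl->B->L'->F->R'->A->plug->A
Char 5 ('D'): step: R->5, L=6; D->plug->D->R->G->L->H->refl->F->L'->H->R'->B->plug->B
Char 6 ('H'): step: R->6, L=6; H->plug->H->R->A->L->D->refl->G->L'->E->R'->F->plug->F
Char 7 ('B'): step: R->7, L=6; B->plug->B->R->E->L->G->refl->D->L'->A->R'->C->plug->C
Char 8 ('D'): step: R->0, L->7 (L advanced); D->plug->D->R->C->L->H->refl->F->L'->D->R'->A->plug->A
Char 9 ('A'): step: R->1, L=7; A->plug->A->R->G->L->E->refl->A->L'->E->R'->G->plug->G
Char 10 ('F'): step: R->2, L=7; F->plug->F->R->D->L->F->refl->H->L'->C->R'->E->plug->E
Char 11 ('A'): step: R->3, L=7; A->plug->A->R->H->L->C->refl->B->L'->A->R'->F->plug->F
Char 12 ('E'): step: R->4, L=7; E->plug->E->R->H->L->C->refl->B->L'->A->R'->C->plug->C
Final: ciphertext=FDDABFCAGEFC, RIGHT=4, LEFT=7

Answer: FDDABFCAGEFC 4 7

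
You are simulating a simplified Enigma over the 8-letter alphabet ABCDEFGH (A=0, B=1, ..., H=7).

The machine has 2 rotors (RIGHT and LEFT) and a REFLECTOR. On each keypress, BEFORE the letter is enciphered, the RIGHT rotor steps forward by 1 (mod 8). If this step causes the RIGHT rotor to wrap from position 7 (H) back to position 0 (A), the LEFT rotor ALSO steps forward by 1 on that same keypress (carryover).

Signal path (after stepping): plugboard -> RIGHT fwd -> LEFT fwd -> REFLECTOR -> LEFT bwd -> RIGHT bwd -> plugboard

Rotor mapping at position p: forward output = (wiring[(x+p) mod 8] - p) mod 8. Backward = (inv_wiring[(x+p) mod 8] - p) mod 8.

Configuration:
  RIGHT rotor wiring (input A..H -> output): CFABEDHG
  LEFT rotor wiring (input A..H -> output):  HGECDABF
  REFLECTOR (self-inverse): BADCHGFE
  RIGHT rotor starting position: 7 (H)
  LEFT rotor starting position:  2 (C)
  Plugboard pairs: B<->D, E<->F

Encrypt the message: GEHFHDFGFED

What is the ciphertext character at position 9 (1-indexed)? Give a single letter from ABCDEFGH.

Char 1 ('G'): step: R->0, L->3 (L advanced); G->plug->G->R->H->L->B->refl->A->L'->B->R'->D->plug->B
Char 2 ('E'): step: R->1, L=3; E->plug->F->R->G->L->D->refl->C->L'->E->R'->A->plug->A
Char 3 ('H'): step: R->2, L=3; H->plug->H->R->D->L->G->refl->F->L'->C->R'->C->plug->C
Char 4 ('F'): step: R->3, L=3; F->plug->E->R->D->L->G->refl->F->L'->C->R'->G->plug->G
Char 5 ('H'): step: R->4, L=3; H->plug->H->R->F->L->E->refl->H->L'->A->R'->A->plug->A
Char 6 ('D'): step: R->5, L=3; D->plug->B->R->C->L->F->refl->G->L'->D->R'->F->plug->E
Char 7 ('F'): step: R->6, L=3; F->plug->E->R->C->L->F->refl->G->L'->D->R'->F->plug->E
Char 8 ('G'): step: R->7, L=3; G->plug->G->R->E->L->C->refl->D->L'->G->R'->C->plug->C
Char 9 ('F'): step: R->0, L->4 (L advanced); F->plug->E->R->E->L->D->refl->C->L'->F->R'->B->plug->D

D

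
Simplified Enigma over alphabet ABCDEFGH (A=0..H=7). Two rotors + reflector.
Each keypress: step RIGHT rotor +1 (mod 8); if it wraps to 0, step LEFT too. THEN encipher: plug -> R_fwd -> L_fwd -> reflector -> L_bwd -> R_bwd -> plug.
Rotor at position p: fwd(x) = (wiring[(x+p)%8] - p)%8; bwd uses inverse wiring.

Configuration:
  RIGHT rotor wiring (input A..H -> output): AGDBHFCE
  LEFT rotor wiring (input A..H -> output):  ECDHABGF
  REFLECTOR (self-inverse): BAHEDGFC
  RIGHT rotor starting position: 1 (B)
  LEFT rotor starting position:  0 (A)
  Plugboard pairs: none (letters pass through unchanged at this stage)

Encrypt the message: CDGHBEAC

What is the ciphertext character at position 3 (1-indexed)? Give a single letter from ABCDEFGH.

Char 1 ('C'): step: R->2, L=0; C->plug->C->R->F->L->B->refl->A->L'->E->R'->H->plug->H
Char 2 ('D'): step: R->3, L=0; D->plug->D->R->H->L->F->refl->G->L'->G->R'->A->plug->A
Char 3 ('G'): step: R->4, L=0; G->plug->G->R->H->L->F->refl->G->L'->G->R'->C->plug->C

C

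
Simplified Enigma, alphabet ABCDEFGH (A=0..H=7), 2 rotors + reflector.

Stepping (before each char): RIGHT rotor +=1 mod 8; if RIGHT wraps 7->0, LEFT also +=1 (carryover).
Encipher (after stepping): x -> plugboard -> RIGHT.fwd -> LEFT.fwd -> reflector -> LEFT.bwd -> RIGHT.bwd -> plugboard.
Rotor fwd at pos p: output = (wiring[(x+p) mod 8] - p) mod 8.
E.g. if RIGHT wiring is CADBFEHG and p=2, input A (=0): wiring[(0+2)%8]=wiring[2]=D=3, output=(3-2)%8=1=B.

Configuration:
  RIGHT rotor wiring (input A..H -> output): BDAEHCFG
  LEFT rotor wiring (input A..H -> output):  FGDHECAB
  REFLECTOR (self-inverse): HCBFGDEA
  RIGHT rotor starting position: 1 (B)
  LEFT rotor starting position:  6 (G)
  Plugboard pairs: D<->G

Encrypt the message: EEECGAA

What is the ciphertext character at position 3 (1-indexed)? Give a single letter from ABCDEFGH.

Char 1 ('E'): step: R->2, L=6; E->plug->E->R->D->L->A->refl->H->L'->C->R'->B->plug->B
Char 2 ('E'): step: R->3, L=6; E->plug->E->R->D->L->A->refl->H->L'->C->R'->D->plug->G
Char 3 ('E'): step: R->4, L=6; E->plug->E->R->F->L->B->refl->C->L'->A->R'->H->plug->H

H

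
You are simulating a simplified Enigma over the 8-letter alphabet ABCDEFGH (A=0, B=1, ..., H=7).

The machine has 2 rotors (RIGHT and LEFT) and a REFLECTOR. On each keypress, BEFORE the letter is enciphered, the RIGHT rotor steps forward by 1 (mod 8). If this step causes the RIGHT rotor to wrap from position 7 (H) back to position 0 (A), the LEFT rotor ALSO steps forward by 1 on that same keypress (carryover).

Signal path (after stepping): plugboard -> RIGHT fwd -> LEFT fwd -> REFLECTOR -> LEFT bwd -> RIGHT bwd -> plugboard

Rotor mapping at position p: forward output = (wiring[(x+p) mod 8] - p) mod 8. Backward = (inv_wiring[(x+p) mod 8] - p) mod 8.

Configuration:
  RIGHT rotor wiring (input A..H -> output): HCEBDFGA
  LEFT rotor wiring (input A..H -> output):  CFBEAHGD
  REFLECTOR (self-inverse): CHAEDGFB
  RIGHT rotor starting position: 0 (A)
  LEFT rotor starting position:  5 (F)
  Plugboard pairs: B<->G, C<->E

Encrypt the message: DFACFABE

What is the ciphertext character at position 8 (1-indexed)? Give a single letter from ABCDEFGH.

Char 1 ('D'): step: R->1, L=5; D->plug->D->R->C->L->G->refl->F->L'->D->R'->B->plug->G
Char 2 ('F'): step: R->2, L=5; F->plug->F->R->G->L->H->refl->B->L'->B->R'->C->plug->E
Char 3 ('A'): step: R->3, L=5; A->plug->A->R->G->L->H->refl->B->L'->B->R'->H->plug->H
Char 4 ('C'): step: R->4, L=5; C->plug->E->R->D->L->F->refl->G->L'->C->R'->C->plug->E
Char 5 ('F'): step: R->5, L=5; F->plug->F->R->H->L->D->refl->E->L'->F->R'->E->plug->C
Char 6 ('A'): step: R->6, L=5; A->plug->A->R->A->L->C->refl->A->L'->E->R'->D->plug->D
Char 7 ('B'): step: R->7, L=5; B->plug->G->R->G->L->H->refl->B->L'->B->R'->A->plug->A
Char 8 ('E'): step: R->0, L->6 (L advanced); E->plug->C->R->E->L->D->refl->E->L'->C->R'->B->plug->G

G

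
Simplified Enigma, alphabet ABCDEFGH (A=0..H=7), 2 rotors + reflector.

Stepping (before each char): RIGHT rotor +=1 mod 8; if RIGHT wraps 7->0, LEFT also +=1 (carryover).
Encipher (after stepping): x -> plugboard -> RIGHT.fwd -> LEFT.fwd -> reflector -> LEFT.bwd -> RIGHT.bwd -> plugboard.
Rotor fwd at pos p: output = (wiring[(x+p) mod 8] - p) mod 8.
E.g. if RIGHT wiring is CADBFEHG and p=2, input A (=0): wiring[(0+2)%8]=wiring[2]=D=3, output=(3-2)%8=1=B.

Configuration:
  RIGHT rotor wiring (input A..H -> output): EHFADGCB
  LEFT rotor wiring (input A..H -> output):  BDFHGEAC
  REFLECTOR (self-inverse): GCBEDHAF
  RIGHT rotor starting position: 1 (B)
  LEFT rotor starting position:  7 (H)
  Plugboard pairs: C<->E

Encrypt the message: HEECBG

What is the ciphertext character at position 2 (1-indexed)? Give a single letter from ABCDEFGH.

Char 1 ('H'): step: R->2, L=7; H->plug->H->R->F->L->H->refl->F->L'->G->R'->B->plug->B
Char 2 ('E'): step: R->3, L=7; E->plug->C->R->D->L->G->refl->A->L'->E->R'->G->plug->G

G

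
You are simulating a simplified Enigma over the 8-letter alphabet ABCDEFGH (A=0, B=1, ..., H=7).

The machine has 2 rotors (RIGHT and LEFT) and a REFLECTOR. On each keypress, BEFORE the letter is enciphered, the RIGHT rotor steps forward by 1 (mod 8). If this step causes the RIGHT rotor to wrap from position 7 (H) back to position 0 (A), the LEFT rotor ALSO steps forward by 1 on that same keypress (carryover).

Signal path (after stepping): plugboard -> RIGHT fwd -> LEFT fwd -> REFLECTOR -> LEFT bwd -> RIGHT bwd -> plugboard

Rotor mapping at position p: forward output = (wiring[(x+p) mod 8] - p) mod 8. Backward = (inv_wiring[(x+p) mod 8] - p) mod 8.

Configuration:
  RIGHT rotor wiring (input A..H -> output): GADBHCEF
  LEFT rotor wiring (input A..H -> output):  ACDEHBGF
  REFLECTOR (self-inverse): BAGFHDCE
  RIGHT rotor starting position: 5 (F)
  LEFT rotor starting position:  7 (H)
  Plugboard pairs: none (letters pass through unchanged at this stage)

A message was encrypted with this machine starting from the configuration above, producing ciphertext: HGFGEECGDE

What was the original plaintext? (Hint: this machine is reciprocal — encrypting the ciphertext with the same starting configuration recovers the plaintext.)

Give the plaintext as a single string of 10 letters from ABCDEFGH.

Answer: DBEFBCHEBB

Derivation:
Char 1 ('H'): step: R->6, L=7; H->plug->H->R->E->L->F->refl->D->L'->C->R'->D->plug->D
Char 2 ('G'): step: R->7, L=7; G->plug->G->R->D->L->E->refl->H->L'->H->R'->B->plug->B
Char 3 ('F'): step: R->0, L->0 (L advanced); F->plug->F->R->C->L->D->refl->F->L'->H->R'->E->plug->E
Char 4 ('G'): step: R->1, L=0; G->plug->G->R->E->L->H->refl->E->L'->D->R'->F->plug->F
Char 5 ('E'): step: R->2, L=0; E->plug->E->R->C->L->D->refl->F->L'->H->R'->B->plug->B
Char 6 ('E'): step: R->3, L=0; E->plug->E->R->C->L->D->refl->F->L'->H->R'->C->plug->C
Char 7 ('C'): step: R->4, L=0; C->plug->C->R->A->L->A->refl->B->L'->F->R'->H->plug->H
Char 8 ('G'): step: R->5, L=0; G->plug->G->R->E->L->H->refl->E->L'->D->R'->E->plug->E
Char 9 ('D'): step: R->6, L=0; D->plug->D->R->C->L->D->refl->F->L'->H->R'->B->plug->B
Char 10 ('E'): step: R->7, L=0; E->plug->E->R->C->L->D->refl->F->L'->H->R'->B->plug->B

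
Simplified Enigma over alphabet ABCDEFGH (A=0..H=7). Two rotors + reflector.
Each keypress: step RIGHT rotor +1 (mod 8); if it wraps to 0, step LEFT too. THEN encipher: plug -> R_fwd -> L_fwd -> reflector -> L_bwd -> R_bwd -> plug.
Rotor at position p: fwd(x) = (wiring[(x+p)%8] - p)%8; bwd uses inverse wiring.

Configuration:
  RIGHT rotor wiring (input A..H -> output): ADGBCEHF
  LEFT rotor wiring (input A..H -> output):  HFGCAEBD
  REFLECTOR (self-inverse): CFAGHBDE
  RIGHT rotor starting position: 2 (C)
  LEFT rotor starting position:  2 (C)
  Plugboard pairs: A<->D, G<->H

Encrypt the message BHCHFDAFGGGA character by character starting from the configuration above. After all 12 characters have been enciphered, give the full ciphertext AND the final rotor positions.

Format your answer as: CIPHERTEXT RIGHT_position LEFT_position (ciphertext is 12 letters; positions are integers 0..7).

Char 1 ('B'): step: R->3, L=2; B->plug->B->R->H->L->D->refl->G->L'->C->R'->E->plug->E
Char 2 ('H'): step: R->4, L=2; H->plug->G->R->C->L->G->refl->D->L'->H->R'->F->plug->F
Char 3 ('C'): step: R->5, L=2; C->plug->C->R->A->L->E->refl->H->L'->E->R'->G->plug->H
Char 4 ('H'): step: R->6, L=2; H->plug->G->R->E->L->H->refl->E->L'->A->R'->E->plug->E
Char 5 ('F'): step: R->7, L=2; F->plug->F->R->D->L->C->refl->A->L'->B->R'->B->plug->B
Char 6 ('D'): step: R->0, L->3 (L advanced); D->plug->A->R->A->L->H->refl->E->L'->F->R'->H->plug->G
Char 7 ('A'): step: R->1, L=3; A->plug->D->R->B->L->F->refl->B->L'->C->R'->A->plug->D
Char 8 ('F'): step: R->2, L=3; F->plug->F->R->D->L->G->refl->D->L'->H->R'->B->plug->B
Char 9 ('G'): step: R->3, L=3; G->plug->H->R->D->L->G->refl->D->L'->H->R'->B->plug->B
Char 10 ('G'): step: R->4, L=3; G->plug->H->R->F->L->E->refl->H->L'->A->R'->B->plug->B
Char 11 ('G'): step: R->5, L=3; G->plug->H->R->F->L->E->refl->H->L'->A->R'->C->plug->C
Char 12 ('A'): step: R->6, L=3; A->plug->D->R->F->L->E->refl->H->L'->A->R'->E->plug->E
Final: ciphertext=EFHEBGDBBBCE, RIGHT=6, LEFT=3

Answer: EFHEBGDBBBCE 6 3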